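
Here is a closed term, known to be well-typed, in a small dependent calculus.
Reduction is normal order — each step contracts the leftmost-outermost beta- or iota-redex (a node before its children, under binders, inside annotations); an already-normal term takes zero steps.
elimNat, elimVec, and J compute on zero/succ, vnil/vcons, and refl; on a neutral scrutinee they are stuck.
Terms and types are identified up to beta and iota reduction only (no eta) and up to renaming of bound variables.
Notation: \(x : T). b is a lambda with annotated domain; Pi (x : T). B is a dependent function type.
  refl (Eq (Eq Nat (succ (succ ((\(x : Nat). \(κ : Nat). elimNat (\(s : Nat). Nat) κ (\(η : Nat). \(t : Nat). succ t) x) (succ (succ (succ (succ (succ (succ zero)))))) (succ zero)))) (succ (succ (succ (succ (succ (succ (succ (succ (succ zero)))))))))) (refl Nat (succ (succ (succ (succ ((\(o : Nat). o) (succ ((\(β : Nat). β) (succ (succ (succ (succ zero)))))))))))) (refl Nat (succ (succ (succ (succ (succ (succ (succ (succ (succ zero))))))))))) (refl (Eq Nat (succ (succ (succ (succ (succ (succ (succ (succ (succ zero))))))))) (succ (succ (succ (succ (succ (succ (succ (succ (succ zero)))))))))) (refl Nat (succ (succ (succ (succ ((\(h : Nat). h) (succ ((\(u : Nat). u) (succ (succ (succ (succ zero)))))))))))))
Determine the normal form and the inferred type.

normal form:
  refl (Eq (Eq Nat (succ (succ (succ (succ (succ (succ (succ (succ (succ zero))))))))) (succ (succ (succ (succ (succ (succ (succ (succ (succ zero)))))))))) (refl Nat (succ (succ (succ (succ (succ (succ (succ (succ (succ zero)))))))))) (refl Nat (succ (succ (succ (succ (succ (succ (succ (succ (succ zero))))))))))) (refl (Eq Nat (succ (succ (succ (succ (succ (succ (succ (succ (succ zero))))))))) (succ (succ (succ (succ (succ (succ (succ (succ (succ zero)))))))))) (refl Nat (succ (succ (succ (succ (succ (succ (succ (succ (succ zero)))))))))))
type:
  Eq (Eq (Eq Nat (succ (succ (succ (succ (succ (succ (succ (succ (succ zero))))))))) (succ (succ (succ (succ (succ (succ (succ (succ (succ zero)))))))))) (refl Nat (succ (succ (succ (succ (succ (succ (succ (succ (succ zero)))))))))) (refl Nat (succ (succ (succ (succ (succ (succ (succ (succ (succ zero))))))))))) (refl (Eq Nat (succ (succ (succ (succ (succ (succ (succ (succ (succ zero))))))))) (succ (succ (succ (succ (succ (succ (succ (succ (succ zero)))))))))) (refl Nat (succ (succ (succ (succ (succ (succ (succ (succ (succ zero))))))))))) (refl (Eq Nat (succ (succ (succ (succ (succ (succ (succ (succ (succ zero))))))))) (succ (succ (succ (succ (succ (succ (succ (succ (succ zero)))))))))) (refl Nat (succ (succ (succ (succ (succ (succ (succ (succ (succ zero)))))))))))


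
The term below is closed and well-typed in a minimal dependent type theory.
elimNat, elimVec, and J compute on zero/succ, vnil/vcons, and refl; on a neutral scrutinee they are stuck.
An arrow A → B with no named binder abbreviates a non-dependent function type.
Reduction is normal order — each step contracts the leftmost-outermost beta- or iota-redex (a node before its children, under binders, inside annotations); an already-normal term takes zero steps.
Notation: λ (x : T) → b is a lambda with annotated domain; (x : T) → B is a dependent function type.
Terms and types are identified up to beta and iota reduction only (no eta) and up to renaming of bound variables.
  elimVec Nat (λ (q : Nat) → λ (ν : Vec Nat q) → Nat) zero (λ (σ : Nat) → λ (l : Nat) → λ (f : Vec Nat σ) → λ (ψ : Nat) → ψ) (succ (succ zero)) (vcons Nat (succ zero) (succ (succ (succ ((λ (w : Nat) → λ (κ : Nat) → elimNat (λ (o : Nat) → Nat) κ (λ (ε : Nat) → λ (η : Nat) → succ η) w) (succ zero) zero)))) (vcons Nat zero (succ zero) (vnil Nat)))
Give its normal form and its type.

resulting normal form:
  zero
the term's type:
  Nat


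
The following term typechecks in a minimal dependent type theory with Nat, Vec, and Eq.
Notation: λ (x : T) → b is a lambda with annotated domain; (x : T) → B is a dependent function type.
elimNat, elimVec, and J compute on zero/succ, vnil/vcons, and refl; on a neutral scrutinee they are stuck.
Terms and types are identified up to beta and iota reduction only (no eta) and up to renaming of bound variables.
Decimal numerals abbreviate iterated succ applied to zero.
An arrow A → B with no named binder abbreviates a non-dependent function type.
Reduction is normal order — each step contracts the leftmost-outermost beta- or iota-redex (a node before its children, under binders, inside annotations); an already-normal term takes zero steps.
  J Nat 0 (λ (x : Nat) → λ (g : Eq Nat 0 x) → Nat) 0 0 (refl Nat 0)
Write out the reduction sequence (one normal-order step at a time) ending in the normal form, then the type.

normal-order reduction sequence:
  J Nat 0 (λ (x : Nat) → λ (g : Eq Nat 0 x) → Nat) 0 0 (refl Nat 0)
  ~> 0
type:
  Nat


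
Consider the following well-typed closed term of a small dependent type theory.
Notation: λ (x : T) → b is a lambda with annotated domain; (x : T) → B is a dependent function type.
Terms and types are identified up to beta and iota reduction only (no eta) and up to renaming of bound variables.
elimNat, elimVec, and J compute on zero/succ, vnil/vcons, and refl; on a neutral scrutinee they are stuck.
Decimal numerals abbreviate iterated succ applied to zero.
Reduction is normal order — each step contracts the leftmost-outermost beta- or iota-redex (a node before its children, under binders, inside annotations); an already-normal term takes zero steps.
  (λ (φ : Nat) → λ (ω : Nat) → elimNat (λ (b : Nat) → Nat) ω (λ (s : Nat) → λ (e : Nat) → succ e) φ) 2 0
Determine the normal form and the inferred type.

normal form:
  2
type:
  Nat
observation: the leftmost-outermost redex is a beta-redex, and normalization takes 9 steps.


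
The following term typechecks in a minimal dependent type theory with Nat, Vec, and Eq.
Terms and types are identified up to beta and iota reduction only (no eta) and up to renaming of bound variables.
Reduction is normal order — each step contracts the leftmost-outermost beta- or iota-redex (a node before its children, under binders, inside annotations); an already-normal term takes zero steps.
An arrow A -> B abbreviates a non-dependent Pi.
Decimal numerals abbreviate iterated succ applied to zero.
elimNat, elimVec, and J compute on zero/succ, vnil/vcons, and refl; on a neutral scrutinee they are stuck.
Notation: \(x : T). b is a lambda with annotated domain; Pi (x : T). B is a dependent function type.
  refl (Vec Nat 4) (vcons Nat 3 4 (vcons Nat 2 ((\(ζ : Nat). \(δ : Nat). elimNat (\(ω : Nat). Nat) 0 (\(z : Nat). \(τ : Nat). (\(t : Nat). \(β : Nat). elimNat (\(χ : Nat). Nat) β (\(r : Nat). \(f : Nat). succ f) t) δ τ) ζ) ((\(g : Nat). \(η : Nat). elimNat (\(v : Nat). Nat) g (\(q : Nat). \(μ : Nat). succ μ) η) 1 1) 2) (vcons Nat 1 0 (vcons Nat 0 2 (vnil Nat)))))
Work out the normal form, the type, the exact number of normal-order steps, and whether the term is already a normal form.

resulting normal form:
  refl (Vec Nat 4) (vcons Nat 3 4 (vcons Nat 2 4 (vcons Nat 1 0 (vcons Nat 0 2 (vnil Nat)))))
the term's type:
  Eq (Vec Nat 4) (vcons Nat 3 4 (vcons Nat 2 4 (vcons Nat 1 0 (vcons Nat 0 2 (vnil Nat))))) (vcons Nat 3 4 (vcons Nat 2 4 (vcons Nat 1 0 (vcons Nat 0 2 (vnil Nat)))))
normal-order step count: 24
started in normal form: no
first contracted redex: a beta-redex


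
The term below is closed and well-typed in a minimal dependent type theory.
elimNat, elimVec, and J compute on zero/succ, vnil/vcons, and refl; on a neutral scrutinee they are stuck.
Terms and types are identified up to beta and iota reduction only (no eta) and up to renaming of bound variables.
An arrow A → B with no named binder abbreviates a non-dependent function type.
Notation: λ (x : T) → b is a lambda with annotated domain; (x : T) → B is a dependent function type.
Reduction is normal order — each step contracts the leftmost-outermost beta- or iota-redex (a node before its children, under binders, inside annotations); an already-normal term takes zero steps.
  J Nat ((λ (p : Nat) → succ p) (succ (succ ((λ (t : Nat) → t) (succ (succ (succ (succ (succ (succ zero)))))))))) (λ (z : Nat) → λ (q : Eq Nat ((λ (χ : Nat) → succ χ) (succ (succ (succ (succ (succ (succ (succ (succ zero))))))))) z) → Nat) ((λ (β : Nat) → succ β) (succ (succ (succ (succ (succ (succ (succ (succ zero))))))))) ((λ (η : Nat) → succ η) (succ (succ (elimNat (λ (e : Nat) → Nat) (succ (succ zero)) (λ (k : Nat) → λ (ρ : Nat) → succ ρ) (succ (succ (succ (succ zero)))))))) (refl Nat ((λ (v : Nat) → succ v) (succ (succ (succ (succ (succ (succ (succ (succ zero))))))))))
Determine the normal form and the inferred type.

normal form:
  succ (succ (succ (succ (succ (succ (succ (succ (succ zero))))))))
inferred type:
  Nat


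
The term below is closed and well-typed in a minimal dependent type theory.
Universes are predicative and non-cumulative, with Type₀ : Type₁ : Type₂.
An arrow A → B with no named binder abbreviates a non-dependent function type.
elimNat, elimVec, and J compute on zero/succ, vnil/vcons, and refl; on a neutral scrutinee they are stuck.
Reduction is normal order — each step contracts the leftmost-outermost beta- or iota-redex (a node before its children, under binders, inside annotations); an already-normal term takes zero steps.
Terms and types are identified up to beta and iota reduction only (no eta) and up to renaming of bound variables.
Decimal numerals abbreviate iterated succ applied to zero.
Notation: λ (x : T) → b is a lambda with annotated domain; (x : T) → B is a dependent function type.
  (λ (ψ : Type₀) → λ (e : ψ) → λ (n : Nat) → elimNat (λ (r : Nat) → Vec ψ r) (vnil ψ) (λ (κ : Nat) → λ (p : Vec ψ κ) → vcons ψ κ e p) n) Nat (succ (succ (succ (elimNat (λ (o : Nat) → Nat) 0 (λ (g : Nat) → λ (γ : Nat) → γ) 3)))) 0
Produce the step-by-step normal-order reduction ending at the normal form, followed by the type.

normal-order reduction:
  (λ (ψ : Type₀) → λ (e : ψ) → λ (n : Nat) → elimNat (λ (r : Nat) → Vec ψ r) (vnil ψ) (λ (κ : Nat) → λ (p : Vec ψ κ) → vcons ψ κ e p) n) Nat (succ (succ (succ (elimNat (λ (o : Nat) → Nat) 0 (λ (g : Nat) → λ (γ : Nat) → γ) 3)))) 0
  ~> (λ (ψ : Nat) → λ (e : Nat) → elimNat (λ (n : Nat) → Vec Nat n) (vnil Nat) (λ (r : Nat) → λ (κ : Vec Nat r) → vcons Nat r ψ κ) e) (succ (succ (succ (elimNat (λ (p : Nat) → Nat) 0 (λ (o : Nat) → λ (g : Nat) → g) 3)))) 0
  ~> (λ (ψ : Nat) → elimNat (λ (e : Nat) → Vec Nat e) (vnil Nat) (λ (n : Nat) → λ (r : Vec Nat n) → vcons Nat n (succ (succ (succ (elimNat (λ (κ : Nat) → Nat) 0 (λ (p : Nat) → λ (o : Nat) → o) 3)))) r) ψ) 0
  ~> elimNat (λ (ψ : Nat) → Vec Nat ψ) (vnil Nat) (λ (e : Nat) → λ (n : Vec Nat e) → vcons Nat e (succ (succ (succ (elimNat (λ (r : Nat) → Nat) 0 (λ (κ : Nat) → λ (p : Nat) → p) 3)))) n) 0
  ~> vnil Nat
type:
  Vec Nat 0


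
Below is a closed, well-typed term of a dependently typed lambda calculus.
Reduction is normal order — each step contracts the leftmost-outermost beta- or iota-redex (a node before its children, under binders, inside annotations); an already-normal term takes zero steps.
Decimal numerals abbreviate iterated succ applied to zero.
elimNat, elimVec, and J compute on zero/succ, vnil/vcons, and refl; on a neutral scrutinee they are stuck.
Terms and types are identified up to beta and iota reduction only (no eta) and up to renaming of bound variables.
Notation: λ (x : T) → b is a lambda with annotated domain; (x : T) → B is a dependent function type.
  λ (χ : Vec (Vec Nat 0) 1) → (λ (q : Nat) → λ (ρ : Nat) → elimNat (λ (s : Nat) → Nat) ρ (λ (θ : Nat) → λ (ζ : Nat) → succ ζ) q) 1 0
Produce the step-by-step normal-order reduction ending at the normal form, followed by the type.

reduction (normal order):
  λ (χ : Vec (Vec Nat 0) 1) → (λ (q : Nat) → λ (ρ : Nat) → elimNat (λ (s : Nat) → Nat) ρ (λ (θ : Nat) → λ (ζ : Nat) → succ ζ) q) 1 0
  ~> λ (χ : Vec (Vec Nat 0) 1) → (λ (q : Nat) → elimNat (λ (ρ : Nat) → Nat) q (λ (s : Nat) → λ (θ : Nat) → succ θ) 1) 0
  ~> λ (χ : Vec (Vec Nat 0) 1) → elimNat (λ (q : Nat) → Nat) 0 (λ (ρ : Nat) → λ (s : Nat) → succ s) 1
  ~> λ (χ : Vec (Vec Nat 0) 1) → (λ (q : Nat) → λ (ρ : Nat) → succ ρ) 0 (elimNat (λ (s : Nat) → Nat) 0 (λ (θ : Nat) → λ (ζ : Nat) → succ ζ) 0)
  ~> λ (χ : Vec (Vec Nat 0) 1) → (λ (q : Nat) → succ q) (elimNat (λ (ρ : Nat) → Nat) 0 (λ (s : Nat) → λ (θ : Nat) → succ θ) 0)
  ~> λ (χ : Vec (Vec Nat 0) 1) → succ (elimNat (λ (q : Nat) → Nat) 0 (λ (ρ : Nat) → λ (s : Nat) → succ s) 0)
  ~> λ (χ : Vec (Vec Nat 0) 1) → 1
the term's type:
  (χ : Vec (Vec Nat 0) 1) → Nat


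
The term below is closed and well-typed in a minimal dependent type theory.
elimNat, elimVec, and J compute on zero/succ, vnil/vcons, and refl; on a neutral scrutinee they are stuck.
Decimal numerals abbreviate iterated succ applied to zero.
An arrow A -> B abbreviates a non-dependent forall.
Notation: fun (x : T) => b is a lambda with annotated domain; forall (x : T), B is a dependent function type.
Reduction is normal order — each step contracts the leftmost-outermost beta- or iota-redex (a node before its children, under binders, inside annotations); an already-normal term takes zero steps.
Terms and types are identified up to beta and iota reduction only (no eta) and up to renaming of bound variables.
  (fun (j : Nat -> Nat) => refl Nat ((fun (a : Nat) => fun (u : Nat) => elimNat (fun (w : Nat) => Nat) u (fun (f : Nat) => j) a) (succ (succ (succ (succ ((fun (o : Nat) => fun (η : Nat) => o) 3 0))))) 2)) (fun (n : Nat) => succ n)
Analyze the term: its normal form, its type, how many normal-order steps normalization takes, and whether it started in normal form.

resulting normal form:
  refl Nat 9
type:
  Eq Nat 9 9
reduction steps (normal order): 27
already normal: no
first redex: a beta-redex


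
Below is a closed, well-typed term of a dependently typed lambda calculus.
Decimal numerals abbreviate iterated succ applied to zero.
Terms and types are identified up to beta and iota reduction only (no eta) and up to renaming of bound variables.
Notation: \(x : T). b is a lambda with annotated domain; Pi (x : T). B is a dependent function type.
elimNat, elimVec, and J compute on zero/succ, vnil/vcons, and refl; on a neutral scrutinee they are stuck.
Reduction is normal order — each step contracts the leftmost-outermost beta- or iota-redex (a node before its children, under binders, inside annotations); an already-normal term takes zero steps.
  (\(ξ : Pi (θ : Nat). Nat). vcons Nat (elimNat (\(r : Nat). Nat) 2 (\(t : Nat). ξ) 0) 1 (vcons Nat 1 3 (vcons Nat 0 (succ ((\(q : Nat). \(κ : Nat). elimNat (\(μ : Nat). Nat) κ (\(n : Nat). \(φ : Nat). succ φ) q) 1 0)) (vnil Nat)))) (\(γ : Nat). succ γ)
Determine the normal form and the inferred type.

normal form:
  vcons Nat 2 1 (vcons Nat 1 3 (vcons Nat 0 2 (vnil Nat)))
the term's type:
  Vec Nat 3
observation: 8 normal-order steps separate the term from its normal form.


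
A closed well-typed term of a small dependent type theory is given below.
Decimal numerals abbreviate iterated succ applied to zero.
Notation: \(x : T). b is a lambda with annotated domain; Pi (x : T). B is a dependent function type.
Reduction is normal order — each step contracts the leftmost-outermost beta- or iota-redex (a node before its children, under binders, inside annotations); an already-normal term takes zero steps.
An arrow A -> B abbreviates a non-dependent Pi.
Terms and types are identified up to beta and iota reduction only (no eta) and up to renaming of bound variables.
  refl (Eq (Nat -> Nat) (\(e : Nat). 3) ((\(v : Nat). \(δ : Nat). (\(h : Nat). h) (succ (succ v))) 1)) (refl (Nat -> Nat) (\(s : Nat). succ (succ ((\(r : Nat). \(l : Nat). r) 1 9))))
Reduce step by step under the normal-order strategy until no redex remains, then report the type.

normal-order reduction sequence:
  refl (Eq (Nat -> Nat) (\(e : Nat). 3) ((\(v : Nat). \(δ : Nat). (\(h : Nat). h) (succ (succ v))) 1)) (refl (Nat -> Nat) (\(s : Nat). succ (succ ((\(r : Nat). \(l : Nat). r) 1 9))))
  ~> refl (Eq (Nat -> Nat) (\(e : Nat). 3) (\(v : Nat). (\(δ : Nat). δ) 3)) (refl (Nat -> Nat) (\(h : Nat). succ (succ ((\(s : Nat). \(r : Nat). s) 1 9))))
  ~> refl (Eq (Nat -> Nat) (\(e : Nat). 3) (\(v : Nat). 3)) (refl (Nat -> Nat) (\(δ : Nat). succ (succ ((\(h : Nat). \(s : Nat). h) 1 9))))
  ~> refl (Eq (Nat -> Nat) (\(e : Nat). 3) (\(v : Nat). 3)) (refl (Nat -> Nat) (\(δ : Nat). succ (succ ((\(h : Nat). 1) 9))))
  ~> refl (Eq (Nat -> Nat) (\(e : Nat). 3) (\(v : Nat). 3)) (refl (Nat -> Nat) (\(δ : Nat). 3))
the term's type:
  Eq (Eq (Nat -> Nat) (\(e : Nat). 3) (\(v : Nat). 3)) (refl (Nat -> Nat) (\(δ : Nat). 3)) (refl (Nat -> Nat) (\(h : Nat). 3))


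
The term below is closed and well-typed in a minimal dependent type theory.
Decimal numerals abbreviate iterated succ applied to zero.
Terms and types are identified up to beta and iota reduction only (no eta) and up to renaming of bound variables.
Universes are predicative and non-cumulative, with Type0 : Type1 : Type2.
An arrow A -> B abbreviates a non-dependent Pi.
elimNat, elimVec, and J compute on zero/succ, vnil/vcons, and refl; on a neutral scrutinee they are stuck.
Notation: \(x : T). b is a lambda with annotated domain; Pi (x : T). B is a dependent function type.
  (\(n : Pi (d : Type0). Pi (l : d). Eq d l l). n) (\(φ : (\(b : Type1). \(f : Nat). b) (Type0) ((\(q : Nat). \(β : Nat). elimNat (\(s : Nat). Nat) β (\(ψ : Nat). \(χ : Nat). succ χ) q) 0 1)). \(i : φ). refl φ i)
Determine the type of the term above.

the term's type:
  Pi (n : Type0). Pi (d : n). Eq n d d


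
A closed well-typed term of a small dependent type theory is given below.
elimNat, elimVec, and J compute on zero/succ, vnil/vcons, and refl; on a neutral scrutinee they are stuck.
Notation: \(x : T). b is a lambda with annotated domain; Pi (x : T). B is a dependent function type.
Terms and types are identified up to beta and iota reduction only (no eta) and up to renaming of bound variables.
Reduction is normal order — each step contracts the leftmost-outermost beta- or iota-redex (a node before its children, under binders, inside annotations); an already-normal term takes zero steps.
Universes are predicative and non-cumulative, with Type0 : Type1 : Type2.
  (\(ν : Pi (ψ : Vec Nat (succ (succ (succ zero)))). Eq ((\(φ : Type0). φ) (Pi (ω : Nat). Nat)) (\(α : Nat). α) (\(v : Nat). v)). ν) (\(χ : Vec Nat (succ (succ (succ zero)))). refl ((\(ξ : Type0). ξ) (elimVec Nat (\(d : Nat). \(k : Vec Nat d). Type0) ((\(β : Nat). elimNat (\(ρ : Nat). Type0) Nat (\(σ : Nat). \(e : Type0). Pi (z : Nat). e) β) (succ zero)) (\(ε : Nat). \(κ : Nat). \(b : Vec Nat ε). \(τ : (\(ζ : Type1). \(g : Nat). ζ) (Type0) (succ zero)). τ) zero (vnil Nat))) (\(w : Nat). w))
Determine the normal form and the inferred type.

normal form:
  \(ν : Vec Nat (succ (succ (succ zero)))). refl (Pi (ψ : Nat). Nat) (\(φ : Nat). φ)
type:
  Pi (ν : Vec Nat (succ (succ (succ zero)))). Eq (Pi (ψ : Nat). Nat) (\(φ : Nat). φ) (\(ω : Nat). ω)
observation: the term reaches its normal form after 8 normal-order steps.


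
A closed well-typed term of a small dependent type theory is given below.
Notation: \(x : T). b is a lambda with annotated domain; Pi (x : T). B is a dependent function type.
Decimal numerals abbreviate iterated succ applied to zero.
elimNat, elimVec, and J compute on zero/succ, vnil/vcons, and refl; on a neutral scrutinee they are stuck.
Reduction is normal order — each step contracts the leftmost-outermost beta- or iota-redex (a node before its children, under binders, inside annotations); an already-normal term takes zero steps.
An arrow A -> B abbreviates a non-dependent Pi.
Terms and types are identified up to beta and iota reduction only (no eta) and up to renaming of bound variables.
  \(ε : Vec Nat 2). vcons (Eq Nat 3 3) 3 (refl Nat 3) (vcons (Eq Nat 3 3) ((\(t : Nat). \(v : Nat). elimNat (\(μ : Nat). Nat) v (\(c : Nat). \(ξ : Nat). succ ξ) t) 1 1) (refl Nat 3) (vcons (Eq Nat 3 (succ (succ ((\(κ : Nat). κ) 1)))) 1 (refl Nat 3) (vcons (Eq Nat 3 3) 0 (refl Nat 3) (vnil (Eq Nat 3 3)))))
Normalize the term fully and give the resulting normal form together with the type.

reduced normal form:
  \(ε : Vec Nat 2). vcons (Eq Nat 3 3) 3 (refl Nat 3) (vcons (Eq Nat 3 3) 2 (refl Nat 3) (vcons (Eq Nat 3 3) 1 (refl Nat 3) (vcons (Eq Nat 3 3) 0 (refl Nat 3) (vnil (Eq Nat 3 3)))))
type:
  Vec Nat 2 -> Vec (Eq Nat 3 3) 4


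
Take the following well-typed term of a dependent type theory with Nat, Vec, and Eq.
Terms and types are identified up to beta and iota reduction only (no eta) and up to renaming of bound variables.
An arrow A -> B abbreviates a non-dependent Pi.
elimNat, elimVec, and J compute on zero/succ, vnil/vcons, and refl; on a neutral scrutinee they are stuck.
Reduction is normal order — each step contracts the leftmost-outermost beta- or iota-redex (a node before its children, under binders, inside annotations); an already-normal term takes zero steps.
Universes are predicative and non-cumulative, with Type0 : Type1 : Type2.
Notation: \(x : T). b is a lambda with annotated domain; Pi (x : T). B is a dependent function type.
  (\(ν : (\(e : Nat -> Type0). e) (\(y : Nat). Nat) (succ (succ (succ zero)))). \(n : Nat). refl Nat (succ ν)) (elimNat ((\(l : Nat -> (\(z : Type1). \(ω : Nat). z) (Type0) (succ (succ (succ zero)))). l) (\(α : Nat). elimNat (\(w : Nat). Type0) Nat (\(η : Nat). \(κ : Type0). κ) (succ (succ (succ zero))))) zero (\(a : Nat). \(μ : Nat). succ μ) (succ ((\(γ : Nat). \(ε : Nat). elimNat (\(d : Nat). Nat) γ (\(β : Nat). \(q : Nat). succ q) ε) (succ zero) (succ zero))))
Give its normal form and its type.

normal form:
  \(ν : Nat). refl Nat (succ (succ (succ (succ zero))))
type:
  Nat -> Eq Nat (succ (succ (succ (succ zero)))) (succ (succ (succ (succ zero))))
observation: the term reaches its normal form after 28 normal-order steps.


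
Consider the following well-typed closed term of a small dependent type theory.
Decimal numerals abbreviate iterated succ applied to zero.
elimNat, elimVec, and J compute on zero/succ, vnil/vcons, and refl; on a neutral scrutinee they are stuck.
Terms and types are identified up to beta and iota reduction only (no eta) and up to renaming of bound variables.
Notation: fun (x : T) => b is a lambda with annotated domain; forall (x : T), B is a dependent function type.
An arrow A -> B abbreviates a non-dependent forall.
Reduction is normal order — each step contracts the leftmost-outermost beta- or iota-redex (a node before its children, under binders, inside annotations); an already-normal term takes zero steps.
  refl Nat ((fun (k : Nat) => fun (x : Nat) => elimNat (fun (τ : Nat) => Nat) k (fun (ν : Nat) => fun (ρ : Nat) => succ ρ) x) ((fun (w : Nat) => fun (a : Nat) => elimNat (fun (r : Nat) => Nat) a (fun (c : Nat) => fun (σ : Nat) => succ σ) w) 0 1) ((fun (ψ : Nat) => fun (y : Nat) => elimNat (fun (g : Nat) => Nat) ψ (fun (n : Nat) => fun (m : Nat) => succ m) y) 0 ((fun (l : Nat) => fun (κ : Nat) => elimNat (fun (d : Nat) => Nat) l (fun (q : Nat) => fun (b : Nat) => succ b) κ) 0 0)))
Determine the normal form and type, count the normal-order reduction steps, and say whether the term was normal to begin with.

reduced normal form:
  refl Nat 1
inferred type:
  Eq Nat 1 1
steps to reach normal form (normal order): 12
term was already normal: no
first redex: a beta-redex


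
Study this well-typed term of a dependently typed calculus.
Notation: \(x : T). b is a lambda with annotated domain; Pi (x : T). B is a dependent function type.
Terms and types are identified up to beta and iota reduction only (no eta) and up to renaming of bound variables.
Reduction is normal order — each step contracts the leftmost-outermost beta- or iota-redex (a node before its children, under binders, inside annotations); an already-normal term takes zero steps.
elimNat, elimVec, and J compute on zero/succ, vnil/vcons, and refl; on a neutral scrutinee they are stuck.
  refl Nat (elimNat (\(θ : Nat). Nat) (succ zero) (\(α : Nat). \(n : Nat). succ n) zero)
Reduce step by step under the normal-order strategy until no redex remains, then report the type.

normal-order reduction:
  refl Nat (elimNat (\(θ : Nat). Nat) (succ zero) (\(α : Nat). \(n : Nat). succ n) zero)
  ~> refl Nat (succ zero)
the term's type:
  Eq Nat (succ zero) (succ zero)


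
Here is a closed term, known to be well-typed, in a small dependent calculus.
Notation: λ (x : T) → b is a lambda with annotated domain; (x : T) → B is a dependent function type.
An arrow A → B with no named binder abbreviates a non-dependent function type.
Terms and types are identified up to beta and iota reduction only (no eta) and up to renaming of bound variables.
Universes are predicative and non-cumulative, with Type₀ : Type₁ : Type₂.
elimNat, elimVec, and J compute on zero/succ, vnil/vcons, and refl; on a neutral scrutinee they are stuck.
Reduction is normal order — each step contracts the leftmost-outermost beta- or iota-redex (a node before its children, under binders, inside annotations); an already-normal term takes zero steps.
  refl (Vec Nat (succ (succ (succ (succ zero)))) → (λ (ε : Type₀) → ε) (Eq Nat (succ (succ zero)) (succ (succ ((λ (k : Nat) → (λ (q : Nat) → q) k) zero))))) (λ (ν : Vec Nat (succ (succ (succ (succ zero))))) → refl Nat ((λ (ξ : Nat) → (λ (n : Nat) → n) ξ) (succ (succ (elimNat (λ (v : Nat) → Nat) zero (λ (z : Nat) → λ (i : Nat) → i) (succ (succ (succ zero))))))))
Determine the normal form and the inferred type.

reduced normal form:
  refl (Vec Nat (succ (succ (succ (succ zero)))) → Eq Nat (succ (succ zero)) (succ (succ zero))) (λ (ε : Vec Nat (succ (succ (succ (succ zero))))) → refl Nat (succ (succ zero)))
the term's type:
  Eq (Vec Nat (succ (succ (succ (succ zero)))) → Eq Nat (succ (succ zero)) (succ (succ zero))) (λ (ε : Vec Nat (succ (succ (succ (succ zero))))) → refl Nat (succ (succ zero))) (λ (k : Vec Nat (succ (succ (succ (succ zero))))) → refl Nat (succ (succ zero)))


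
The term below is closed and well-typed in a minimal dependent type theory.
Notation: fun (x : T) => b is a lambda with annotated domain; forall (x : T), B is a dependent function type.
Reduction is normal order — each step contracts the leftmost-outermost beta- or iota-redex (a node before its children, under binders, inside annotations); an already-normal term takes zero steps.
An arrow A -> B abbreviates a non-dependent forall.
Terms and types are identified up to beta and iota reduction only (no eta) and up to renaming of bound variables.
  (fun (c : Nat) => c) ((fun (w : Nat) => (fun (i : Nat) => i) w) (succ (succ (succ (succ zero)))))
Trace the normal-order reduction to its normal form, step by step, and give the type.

normal-order reduction sequence:
  (fun (c : Nat) => c) ((fun (w : Nat) => (fun (i : Nat) => i) w) (succ (succ (succ (succ zero)))))
  ~> (fun (c : Nat) => (fun (w : Nat) => w) c) (succ (succ (succ (succ zero))))
  ~> (fun (c : Nat) => c) (succ (succ (succ (succ zero))))
  ~> succ (succ (succ (succ zero)))
inferred type:
  Nat


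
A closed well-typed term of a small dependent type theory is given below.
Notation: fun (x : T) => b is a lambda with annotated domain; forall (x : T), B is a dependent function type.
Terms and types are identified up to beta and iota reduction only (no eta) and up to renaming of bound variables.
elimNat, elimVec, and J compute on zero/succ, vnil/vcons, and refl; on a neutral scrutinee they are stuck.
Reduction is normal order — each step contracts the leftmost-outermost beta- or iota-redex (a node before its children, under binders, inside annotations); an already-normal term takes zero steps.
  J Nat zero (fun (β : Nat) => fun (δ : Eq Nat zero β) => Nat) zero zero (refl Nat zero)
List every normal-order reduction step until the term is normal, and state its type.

normal-order reduction sequence:
  J Nat zero (fun (β : Nat) => fun (δ : Eq Nat zero β) => Nat) zero zero (refl Nat zero)
  ~> zero
inferred type:
  Nat


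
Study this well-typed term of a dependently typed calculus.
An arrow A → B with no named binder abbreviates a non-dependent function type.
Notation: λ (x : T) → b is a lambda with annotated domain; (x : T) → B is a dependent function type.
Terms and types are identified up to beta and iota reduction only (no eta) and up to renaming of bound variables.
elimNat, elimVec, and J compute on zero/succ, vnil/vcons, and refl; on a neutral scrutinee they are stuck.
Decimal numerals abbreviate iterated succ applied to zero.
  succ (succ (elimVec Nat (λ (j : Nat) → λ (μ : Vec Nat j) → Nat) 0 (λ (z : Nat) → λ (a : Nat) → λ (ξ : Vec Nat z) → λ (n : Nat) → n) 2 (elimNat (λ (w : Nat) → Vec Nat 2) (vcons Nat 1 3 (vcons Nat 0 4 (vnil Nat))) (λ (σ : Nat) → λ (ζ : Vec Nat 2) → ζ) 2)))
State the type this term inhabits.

inferred type:
  Nat


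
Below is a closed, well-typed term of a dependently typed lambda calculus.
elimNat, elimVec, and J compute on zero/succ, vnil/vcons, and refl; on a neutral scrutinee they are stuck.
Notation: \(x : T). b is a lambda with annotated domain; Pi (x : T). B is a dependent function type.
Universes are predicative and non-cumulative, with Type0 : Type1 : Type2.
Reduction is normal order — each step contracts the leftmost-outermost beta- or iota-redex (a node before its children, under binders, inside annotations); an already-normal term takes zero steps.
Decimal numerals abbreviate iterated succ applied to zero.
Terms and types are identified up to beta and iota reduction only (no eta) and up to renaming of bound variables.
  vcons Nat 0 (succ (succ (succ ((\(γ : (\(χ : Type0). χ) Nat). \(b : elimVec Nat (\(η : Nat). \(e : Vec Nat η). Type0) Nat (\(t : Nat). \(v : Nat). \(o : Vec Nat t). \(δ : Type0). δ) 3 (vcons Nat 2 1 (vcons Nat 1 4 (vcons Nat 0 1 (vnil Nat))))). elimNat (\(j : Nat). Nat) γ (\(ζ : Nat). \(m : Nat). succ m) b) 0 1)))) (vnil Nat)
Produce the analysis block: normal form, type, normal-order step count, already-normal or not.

normal form:
  vcons Nat 0 4 (vnil Nat)
type:
  Vec Nat 1
steps to reach normal form (normal order): 6
already normal: no
first contracted redex: a beta-redex


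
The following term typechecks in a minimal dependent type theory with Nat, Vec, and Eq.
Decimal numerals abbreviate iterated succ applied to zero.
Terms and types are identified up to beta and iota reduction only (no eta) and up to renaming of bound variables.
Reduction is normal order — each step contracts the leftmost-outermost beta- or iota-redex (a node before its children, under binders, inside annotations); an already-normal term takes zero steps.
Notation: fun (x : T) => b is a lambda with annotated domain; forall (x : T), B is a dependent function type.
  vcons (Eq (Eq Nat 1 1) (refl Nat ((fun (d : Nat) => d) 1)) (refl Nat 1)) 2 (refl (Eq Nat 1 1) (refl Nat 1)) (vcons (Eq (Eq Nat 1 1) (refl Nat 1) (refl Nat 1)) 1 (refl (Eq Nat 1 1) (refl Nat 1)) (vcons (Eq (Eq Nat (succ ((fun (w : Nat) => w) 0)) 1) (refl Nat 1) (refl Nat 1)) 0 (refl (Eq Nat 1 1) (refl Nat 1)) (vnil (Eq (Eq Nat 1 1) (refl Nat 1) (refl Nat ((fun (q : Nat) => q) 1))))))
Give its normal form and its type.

reduced normal form:
  vcons (Eq (Eq Nat 1 1) (refl Nat 1) (refl Nat 1)) 2 (refl (Eq Nat 1 1) (refl Nat 1)) (vcons (Eq (Eq Nat 1 1) (refl Nat 1) (refl Nat 1)) 1 (refl (Eq Nat 1 1) (refl Nat 1)) (vcons (Eq (Eq Nat 1 1) (refl Nat 1) (refl Nat 1)) 0 (refl (Eq Nat 1 1) (refl Nat 1)) (vnil (Eq (Eq Nat 1 1) (refl Nat 1) (refl Nat 1)))))
type:
  Vec (Eq (Eq Nat 1 1) (refl Nat 1) (refl Nat 1)) 3


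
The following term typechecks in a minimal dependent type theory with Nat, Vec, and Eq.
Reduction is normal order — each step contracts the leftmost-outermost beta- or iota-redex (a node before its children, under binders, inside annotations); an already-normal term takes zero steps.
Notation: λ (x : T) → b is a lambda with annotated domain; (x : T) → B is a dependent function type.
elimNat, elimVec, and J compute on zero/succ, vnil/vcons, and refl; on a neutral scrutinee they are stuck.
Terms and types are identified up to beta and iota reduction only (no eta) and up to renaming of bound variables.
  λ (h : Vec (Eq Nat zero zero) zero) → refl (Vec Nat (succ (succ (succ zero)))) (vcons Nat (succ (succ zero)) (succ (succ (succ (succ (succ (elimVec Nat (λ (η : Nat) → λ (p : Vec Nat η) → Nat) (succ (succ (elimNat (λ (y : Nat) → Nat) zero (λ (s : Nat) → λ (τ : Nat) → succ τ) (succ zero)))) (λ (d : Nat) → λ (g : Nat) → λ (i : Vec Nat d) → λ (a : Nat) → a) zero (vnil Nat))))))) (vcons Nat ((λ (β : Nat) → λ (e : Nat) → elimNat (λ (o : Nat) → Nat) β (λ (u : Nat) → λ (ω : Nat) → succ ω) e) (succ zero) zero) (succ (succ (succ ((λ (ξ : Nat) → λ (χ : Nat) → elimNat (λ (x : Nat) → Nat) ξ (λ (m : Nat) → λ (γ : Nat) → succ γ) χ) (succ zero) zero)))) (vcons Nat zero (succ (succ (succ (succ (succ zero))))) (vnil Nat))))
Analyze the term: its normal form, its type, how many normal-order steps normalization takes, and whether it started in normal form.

reduced normal form:
  λ (h : Vec (Eq Nat zero zero) zero) → refl (Vec Nat (succ (succ (succ zero)))) (vcons Nat (succ (succ zero)) (succ (succ (succ (succ (succ (succ (succ (succ zero)))))))) (vcons Nat (succ zero) (succ (succ (succ (succ zero)))) (vcons Nat zero (succ (succ (succ (succ (succ zero))))) (vnil Nat))))
inferred type:
  (h : Vec (Eq Nat zero zero) zero) → Eq (Vec Nat (succ (succ (succ zero)))) (vcons Nat (succ (succ zero)) (succ (succ (succ (succ (succ (succ (succ (succ zero)))))))) (vcons Nat (succ zero) (succ (succ (succ (succ zero)))) (vcons Nat zero (succ (succ (succ (succ (succ zero))))) (vnil Nat)))) (vcons Nat (succ (succ zero)) (succ (succ (succ (succ (succ (succ (succ (succ zero)))))))) (vcons Nat (succ zero) (succ (succ (succ (succ zero)))) (vcons Nat zero (succ (succ (succ (succ (succ zero))))) (vnil Nat))))
steps to reach normal form (normal order): 11
term was already normal: no
first redex: an elimVec iota-redex


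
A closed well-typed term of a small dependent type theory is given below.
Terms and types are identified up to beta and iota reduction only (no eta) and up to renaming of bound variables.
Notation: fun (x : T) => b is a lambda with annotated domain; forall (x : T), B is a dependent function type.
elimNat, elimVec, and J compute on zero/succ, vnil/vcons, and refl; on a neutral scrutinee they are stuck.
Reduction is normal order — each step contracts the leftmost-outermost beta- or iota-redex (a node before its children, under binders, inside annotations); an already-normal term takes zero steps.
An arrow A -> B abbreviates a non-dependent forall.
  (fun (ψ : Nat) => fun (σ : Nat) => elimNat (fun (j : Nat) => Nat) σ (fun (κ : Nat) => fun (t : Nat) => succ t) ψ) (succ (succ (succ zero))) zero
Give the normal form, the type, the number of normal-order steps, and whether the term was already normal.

resulting normal form:
  succ (succ (succ zero))
type:
  Nat
steps to reach normal form (normal order): 12
term was already normal: no
first redex: a beta-redex


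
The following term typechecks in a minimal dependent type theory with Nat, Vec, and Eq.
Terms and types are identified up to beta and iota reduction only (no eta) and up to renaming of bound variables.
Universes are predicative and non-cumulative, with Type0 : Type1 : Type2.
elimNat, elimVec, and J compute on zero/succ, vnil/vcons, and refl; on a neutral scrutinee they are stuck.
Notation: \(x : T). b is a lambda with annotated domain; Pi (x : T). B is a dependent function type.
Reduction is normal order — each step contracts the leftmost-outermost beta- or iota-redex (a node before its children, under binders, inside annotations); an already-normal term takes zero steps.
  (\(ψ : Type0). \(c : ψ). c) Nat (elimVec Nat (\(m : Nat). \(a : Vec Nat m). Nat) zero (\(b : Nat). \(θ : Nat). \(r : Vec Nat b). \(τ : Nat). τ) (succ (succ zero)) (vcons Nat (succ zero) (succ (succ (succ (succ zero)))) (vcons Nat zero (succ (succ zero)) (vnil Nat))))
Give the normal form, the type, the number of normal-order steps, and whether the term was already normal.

normal form:
  zero
type:
  Nat
reduction steps (normal order): 13
already normal: no
first contracted redex: a beta-redex


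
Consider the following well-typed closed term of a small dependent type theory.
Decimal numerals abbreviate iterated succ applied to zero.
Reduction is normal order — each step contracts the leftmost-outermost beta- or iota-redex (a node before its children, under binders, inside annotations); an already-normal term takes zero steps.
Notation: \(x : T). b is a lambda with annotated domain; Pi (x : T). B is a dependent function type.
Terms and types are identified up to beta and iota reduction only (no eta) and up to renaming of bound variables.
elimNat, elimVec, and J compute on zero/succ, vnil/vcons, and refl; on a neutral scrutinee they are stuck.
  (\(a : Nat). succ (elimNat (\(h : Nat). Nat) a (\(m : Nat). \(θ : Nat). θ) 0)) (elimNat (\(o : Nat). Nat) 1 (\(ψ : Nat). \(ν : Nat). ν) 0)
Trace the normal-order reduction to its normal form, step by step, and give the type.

normal-order reduction sequence:
  (\(a : Nat). succ (elimNat (\(h : Nat). Nat) a (\(m : Nat). \(θ : Nat). θ) 0)) (elimNat (\(o : Nat). Nat) 1 (\(ψ : Nat). \(ν : Nat). ν) 0)
  ~> succ (elimNat (\(a : Nat). Nat) (elimNat (\(h : Nat). Nat) 1 (\(m : Nat). \(θ : Nat). θ) 0) (\(o : Nat). \(ψ : Nat). ψ) 0)
  ~> succ (elimNat (\(a : Nat). Nat) 1 (\(h : Nat). \(m : Nat). m) 0)
  ~> 2
type:
  Nat


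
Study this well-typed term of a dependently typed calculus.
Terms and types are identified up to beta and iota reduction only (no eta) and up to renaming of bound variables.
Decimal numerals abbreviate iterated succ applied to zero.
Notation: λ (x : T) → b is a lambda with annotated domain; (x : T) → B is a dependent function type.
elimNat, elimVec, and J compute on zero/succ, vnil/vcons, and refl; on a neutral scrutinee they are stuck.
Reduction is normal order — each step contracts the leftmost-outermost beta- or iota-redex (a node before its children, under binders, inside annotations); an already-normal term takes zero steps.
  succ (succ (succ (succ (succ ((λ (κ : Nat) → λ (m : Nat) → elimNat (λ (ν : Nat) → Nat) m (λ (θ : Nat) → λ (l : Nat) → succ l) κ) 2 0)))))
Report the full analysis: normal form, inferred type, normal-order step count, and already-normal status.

reduced normal form:
  7
type:
  Nat
normal-order step count: 9
already normal: no
first contracted redex: a beta-redex


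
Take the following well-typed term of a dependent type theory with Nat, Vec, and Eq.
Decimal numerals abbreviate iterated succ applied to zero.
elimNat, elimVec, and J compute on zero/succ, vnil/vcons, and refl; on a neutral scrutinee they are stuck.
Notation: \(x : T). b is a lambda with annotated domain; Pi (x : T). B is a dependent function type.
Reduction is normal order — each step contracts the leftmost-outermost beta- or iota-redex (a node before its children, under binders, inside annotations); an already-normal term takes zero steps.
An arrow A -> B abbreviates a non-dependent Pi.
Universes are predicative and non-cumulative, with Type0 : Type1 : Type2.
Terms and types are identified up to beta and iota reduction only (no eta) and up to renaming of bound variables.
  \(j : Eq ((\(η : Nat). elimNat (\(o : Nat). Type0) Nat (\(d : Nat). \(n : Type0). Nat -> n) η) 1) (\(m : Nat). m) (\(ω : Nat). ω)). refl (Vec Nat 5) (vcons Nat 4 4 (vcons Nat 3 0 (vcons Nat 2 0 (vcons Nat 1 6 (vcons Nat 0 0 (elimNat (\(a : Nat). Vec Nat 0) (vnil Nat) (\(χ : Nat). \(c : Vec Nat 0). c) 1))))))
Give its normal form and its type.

resulting normal form:
  \(j : Eq (Nat -> Nat) (\(η : Nat). η) (\(o : Nat). o)). refl (Vec Nat 5) (vcons Nat 4 4 (vcons Nat 3 0 (vcons Nat 2 0 (vcons Nat 1 6 (vcons Nat 0 0 (vnil Nat))))))
inferred type:
  Eq (Nat -> Nat) (\(j : Nat). j) (\(η : Nat). η) -> Eq (Vec Nat 5) (vcons Nat 4 4 (vcons Nat 3 0 (vcons Nat 2 0 (vcons Nat 1 6 (vcons Nat 0 0 (vnil Nat)))))) (vcons Nat 4 4 (vcons Nat 3 0 (vcons Nat 2 0 (vcons Nat 1 6 (vcons Nat 0 0 (vnil Nat))))))
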